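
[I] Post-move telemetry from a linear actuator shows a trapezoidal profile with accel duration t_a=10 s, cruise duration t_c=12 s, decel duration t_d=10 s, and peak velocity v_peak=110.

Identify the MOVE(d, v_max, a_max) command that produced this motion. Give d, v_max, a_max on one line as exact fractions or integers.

d=2420 v_max=110 a_max=11

a_max = 110/10 = 11
d_a = ½·110·10 = 550; d_c = 110·12 = 1320
d = 2·550 + 1320 = 2420
t_c = 12 > 0 so v_max = 110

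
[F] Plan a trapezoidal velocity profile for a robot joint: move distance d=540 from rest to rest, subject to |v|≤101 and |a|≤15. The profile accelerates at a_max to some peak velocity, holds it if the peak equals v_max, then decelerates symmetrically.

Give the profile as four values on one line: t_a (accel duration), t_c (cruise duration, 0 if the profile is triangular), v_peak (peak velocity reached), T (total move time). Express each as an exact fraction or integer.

vₘ²/aₘ = 101²/15 = 10201/15
540 < 10201/15 → triangular
v_peak = √(540·15) = √8100 = 90
t_a = 90/15 = 6; t_c = 0
T = 2·6 = 12

t_a=6 t_c=0 v_peak=90 T=12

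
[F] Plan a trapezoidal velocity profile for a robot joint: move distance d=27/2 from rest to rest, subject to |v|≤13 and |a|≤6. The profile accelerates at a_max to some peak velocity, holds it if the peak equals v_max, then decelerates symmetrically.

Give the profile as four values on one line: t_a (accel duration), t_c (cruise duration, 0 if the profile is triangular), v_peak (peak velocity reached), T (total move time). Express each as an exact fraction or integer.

vₘ²/aₘ = 13²/6 = 169/6
27/2 < 169/6 so t_c = 0
v_peak = √(27/2·6) = √81 = 9
t_a = 9/6 = 3/2; t_c = 0
T = 2·3/2 = 3

t_a=3/2 t_c=0 v_peak=9 T=3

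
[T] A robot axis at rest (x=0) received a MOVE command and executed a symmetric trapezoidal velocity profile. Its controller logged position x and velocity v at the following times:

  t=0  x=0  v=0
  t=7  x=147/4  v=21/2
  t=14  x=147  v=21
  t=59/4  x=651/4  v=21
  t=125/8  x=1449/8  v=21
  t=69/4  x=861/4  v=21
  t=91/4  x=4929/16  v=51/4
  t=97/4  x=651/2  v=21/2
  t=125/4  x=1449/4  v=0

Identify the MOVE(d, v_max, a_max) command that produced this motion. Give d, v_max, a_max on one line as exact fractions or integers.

d=1449/4 v_max=21 a_max=3/2

final state: t=125/4, x=1449/4, v=0 → d = 1449/4
a_max = (21/2−0)/(7−0) = 3/2
max v = 21 over t∈[14,69/4] → v_max = 21
check: 21·(14+13/4) = 1449/4 ✓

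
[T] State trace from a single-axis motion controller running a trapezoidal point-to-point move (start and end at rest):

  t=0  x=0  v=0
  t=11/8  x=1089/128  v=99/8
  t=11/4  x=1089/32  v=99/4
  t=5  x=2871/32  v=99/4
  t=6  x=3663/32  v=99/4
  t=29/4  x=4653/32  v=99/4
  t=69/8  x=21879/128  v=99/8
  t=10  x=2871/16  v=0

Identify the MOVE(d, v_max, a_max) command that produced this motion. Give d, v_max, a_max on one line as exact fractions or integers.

d=2871/16 v_max=99/4 a_max=9

final state: t=10, x=2871/16, v=0 → d = 2871/16
a_max = (99/8−0)/(11/8−0) = 9
max v = 99/4 over t∈[11/4,29/4] → v_max = 99/4
check: 99/4·(11/4+9/2) = 2871/16 ✓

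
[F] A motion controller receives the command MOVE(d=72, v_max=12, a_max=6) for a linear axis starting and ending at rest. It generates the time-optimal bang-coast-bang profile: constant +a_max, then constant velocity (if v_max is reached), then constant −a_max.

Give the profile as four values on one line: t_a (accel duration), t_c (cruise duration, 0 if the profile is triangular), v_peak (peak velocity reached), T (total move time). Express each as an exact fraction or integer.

t_a=2 t_c=4 v_peak=12 T=8

v_max²/a_max = 12²/6 = 24
72 ≥ 24 → trapezoidal
t_a = 12/6 = 2; v_peak = 12
d_cruise = 72 − 24 = 48; t_c = 48/12 = 4
T = 2·2 + 4 = 8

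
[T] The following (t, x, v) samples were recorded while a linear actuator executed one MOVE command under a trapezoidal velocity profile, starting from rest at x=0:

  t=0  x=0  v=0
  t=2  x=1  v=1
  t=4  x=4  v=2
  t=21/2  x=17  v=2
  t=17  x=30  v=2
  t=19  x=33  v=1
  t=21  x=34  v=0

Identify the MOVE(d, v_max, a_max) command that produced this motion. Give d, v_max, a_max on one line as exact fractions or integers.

d=34 v_max=2 a_max=1/2

final state: t=21, x=34, v=0 → d = 34
a_max = (1−0)/(2−0) = 1/2
max v = 2 over t∈[4,17] → v_max = 2
check: 2·(4+13) = 34 ✓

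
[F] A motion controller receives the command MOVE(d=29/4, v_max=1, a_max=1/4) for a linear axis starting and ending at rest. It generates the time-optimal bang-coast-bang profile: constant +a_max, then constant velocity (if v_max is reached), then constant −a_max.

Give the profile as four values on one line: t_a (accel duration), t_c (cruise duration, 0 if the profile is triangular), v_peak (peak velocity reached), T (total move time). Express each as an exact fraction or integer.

(v_max)²/a_max = 1²/(1/4) = 4
29/4 ≥ 4 → trapezoidal
t_a = 1/(1/4) = 4; v_peak = 1
d_cruise = 29/4 − 4 = 13/4; t_c = (13/4)/1 = 13/4
T = 2·4 + 13/4 = 45/4

t_a=4 t_c=13/4 v_peak=1 T=45/4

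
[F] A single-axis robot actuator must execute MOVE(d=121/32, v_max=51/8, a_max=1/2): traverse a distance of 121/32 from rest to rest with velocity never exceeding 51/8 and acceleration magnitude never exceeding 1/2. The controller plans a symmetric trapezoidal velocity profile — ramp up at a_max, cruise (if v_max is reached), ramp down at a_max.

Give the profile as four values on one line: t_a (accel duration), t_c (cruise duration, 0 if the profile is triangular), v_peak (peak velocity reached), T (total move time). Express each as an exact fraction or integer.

vₘ²/aₘ = (51/8)²/(1/2) = 2601/32
121/32 < 2601/32 ⇒ no cruise
v_peak = √(121/32·1/2) = √(121/64) = 11/8
t_a = (11/8)/(1/2) = 11/4; t_c = 0
T = 2·11/4 = 11/2

t_a=11/4 t_c=0 v_peak=11/8 T=11/2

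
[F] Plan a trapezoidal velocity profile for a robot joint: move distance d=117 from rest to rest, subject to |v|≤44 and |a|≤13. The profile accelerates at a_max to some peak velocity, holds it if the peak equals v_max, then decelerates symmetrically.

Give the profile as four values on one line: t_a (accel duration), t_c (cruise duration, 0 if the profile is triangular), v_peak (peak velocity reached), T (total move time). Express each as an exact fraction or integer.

t_a=3 t_c=0 v_peak=39 T=6

vₘ²/aₘ = 44²/13 = 1936/13
117 < 1936/13 ⇒ no cruise
v_peak = √(117·13) = √1521 = 39
t_a = 39/13 = 3; t_c = 0
T = 2·3 = 6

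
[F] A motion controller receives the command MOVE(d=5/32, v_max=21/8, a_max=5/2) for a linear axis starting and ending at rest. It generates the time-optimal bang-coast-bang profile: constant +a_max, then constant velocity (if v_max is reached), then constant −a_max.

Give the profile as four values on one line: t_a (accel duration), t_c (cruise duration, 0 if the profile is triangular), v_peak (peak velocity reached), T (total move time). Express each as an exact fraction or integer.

t_a=1/4 t_c=0 v_peak=5/8 T=1/2

v_max²/a_max = (21/8)²/(5/2) = 441/160
5/32 < 441/160 so t_c = 0
v_peak = √(5/32·5/2) = √(25/64) = 5/8
t_a = (5/8)/(5/2) = 1/4; t_c = 0
T = 2·1/4 = 1/2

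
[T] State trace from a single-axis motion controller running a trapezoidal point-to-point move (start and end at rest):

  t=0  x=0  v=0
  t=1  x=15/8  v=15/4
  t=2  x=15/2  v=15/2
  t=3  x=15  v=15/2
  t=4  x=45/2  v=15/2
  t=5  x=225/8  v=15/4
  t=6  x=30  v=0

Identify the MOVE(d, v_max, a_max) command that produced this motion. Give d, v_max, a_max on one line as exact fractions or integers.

final state: t=6, x=30, v=0 → d = 30
a_max = (15/4−0)/(1−0) = 15/4
max v = 15/2 over t∈[2,4] → v_max = 15/2
check: 15/2·(2+2) = 30 ✓

d=30 v_max=15/2 a_max=15/4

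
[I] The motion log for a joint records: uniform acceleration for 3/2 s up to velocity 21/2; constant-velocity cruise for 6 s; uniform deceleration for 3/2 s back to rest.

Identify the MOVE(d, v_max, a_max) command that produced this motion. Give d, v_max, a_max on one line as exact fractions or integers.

a_max = (21/2)/(3/2) = 7
d_a = ½·21/2·3/2 = 63/8; d_c = 21/2·6 = 63
d = 2·63/8 + 63 = 315/4
t_c = 6 > 0 so v_max = 21/2

d=315/4 v_max=21/2 a_max=7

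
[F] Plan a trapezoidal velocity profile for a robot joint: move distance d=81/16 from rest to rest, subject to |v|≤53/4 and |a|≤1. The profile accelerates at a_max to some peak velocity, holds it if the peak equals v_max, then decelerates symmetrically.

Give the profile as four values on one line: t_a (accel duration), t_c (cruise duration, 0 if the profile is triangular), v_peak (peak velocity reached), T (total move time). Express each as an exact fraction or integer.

t_a=9/4 t_c=0 v_peak=9/4 T=9/2

vₘ²/aₘ = (53/4)²/1 = 2809/16
81/16 < 2809/16 → triangular
v_peak = √(81/16·1) = √(81/16) = 9/4
t_a = (9/4)/1 = 9/4; t_c = 0
T = 2·9/4 = 9/2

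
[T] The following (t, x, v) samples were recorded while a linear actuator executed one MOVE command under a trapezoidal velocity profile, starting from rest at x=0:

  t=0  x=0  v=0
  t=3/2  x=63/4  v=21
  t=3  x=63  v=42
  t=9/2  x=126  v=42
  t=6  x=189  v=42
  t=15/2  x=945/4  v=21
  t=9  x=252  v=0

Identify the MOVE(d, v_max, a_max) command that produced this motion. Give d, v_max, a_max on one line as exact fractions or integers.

final state: t=9, x=252, v=0 → d = 252
a_max = (21−0)/(3/2−0) = 14
max v = 42 over t∈[3,6] → v_max = 42
check: 42·(3+3) = 252 ✓

d=252 v_max=42 a_max=14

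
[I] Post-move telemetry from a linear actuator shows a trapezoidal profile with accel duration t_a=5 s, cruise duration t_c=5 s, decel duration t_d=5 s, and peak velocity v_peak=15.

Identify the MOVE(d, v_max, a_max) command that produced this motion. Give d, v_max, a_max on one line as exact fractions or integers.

d=150 v_max=15 a_max=3

a_max = 15/5 = 3
d_a = ½·15·5 = 75/2; d_c = 15·5 = 75
d = 2·75/2 + 75 = 150
t_c = 5 > 0 so v_max = 15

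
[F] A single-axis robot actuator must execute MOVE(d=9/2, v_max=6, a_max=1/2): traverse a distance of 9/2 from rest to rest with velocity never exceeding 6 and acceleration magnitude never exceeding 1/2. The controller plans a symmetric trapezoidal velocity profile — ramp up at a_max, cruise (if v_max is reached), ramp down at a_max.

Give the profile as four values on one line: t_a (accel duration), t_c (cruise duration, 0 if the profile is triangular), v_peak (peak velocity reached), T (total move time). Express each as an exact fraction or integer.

vₘ²/aₘ = 6²/(1/2) = 72
9/2 < 72 so t_c = 0
v_peak = √(9/2·1/2) = √(9/4) = 3/2
t_a = (3/2)/(1/2) = 3; t_c = 0
T = 2·3 = 6

t_a=3 t_c=0 v_peak=3/2 T=6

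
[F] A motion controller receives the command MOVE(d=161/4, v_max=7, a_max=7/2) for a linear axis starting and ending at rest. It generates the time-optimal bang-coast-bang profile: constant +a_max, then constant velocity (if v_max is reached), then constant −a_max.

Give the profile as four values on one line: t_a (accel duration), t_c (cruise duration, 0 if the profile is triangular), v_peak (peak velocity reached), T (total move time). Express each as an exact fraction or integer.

v_max²/a_max = 7²/(7/2) = 14
161/4 ≥ 14 so v_max reached
t_a = 7/(7/2) = 2; v_peak = 7
d_cruise = 161/4 − 14 = 105/4; t_c = (105/4)/7 = 15/4
T = 2·2 + 15/4 = 31/4

t_a=2 t_c=15/4 v_peak=7 T=31/4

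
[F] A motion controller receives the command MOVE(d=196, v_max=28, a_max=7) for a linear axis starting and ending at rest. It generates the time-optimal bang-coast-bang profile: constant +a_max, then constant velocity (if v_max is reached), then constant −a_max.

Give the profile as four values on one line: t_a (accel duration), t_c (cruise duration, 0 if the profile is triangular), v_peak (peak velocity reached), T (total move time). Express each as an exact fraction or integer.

t_a=4 t_c=3 v_peak=28 T=11

(v_max)²/a_max = 28²/7 = 112
196 ≥ 112 so v_max reached
t_a = 28/7 = 4; v_peak = 28
d_cruise = 196 − 112 = 84; t_c = 84/28 = 3
T = 2·4 + 3 = 11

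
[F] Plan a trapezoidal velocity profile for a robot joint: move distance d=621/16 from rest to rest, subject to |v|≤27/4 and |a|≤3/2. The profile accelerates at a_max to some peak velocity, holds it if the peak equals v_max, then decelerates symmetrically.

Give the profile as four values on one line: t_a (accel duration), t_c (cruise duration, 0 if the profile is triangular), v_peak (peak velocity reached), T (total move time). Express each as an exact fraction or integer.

v_max²/a_max = (27/4)²/(3/2) = 243/8
621/16 ≥ 243/8 so v_max reached
t_a = (27/4)/(3/2) = 9/2; v_peak = 27/4
d_cruise = 621/16 − 243/8 = 135/16; t_c = (135/16)/(27/4) = 5/4
T = 2·9/2 + 5/4 = 41/4

t_a=9/2 t_c=5/4 v_peak=27/4 T=41/4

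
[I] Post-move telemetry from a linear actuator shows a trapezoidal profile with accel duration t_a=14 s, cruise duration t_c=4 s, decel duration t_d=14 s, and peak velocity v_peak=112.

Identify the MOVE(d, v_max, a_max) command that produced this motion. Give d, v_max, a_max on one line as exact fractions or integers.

d=2016 v_max=112 a_max=8

a_max = 112/14 = 8
d_a = ½·112·14 = 784; d_c = 112·4 = 448
d = 2·784 + 448 = 2016
t_c = 4 > 0 ⇒ limit active, v_max = 112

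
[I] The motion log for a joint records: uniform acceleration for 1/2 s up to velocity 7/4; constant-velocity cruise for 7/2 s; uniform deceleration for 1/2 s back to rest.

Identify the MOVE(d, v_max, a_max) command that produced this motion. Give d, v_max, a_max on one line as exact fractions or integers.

d=7 v_max=7/4 a_max=7/2

a_max = (7/4)/(1/2) = 7/2
d_a = ½·7/4·1/2 = 7/16; d_c = 7/4·7/2 = 49/8
d = 2·7/16 + 49/8 = 7
t_c = 7/2 > 0 so v_max = 7/4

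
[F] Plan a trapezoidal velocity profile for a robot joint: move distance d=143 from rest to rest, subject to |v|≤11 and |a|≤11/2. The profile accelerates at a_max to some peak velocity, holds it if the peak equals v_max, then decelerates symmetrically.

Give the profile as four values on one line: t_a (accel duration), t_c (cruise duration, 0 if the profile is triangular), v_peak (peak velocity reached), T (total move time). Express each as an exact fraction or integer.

vₘ²/aₘ = 11²/(11/2) = 22
143 ≥ 22 → trapezoidal
t_a = 11/(11/2) = 2; v_peak = 11
d_cruise = 143 − 22 = 121; t_c = 121/11 = 11
T = 2·2 + 11 = 15

t_a=2 t_c=11 v_peak=11 T=15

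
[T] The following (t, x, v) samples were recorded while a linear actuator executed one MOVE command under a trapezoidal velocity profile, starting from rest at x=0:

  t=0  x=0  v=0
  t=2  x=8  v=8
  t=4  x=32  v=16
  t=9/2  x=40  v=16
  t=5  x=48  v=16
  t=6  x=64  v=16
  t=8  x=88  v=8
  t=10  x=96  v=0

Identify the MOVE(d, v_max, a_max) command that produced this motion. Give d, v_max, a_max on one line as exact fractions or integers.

final state: t=10, x=96, v=0 → d = 96
a_max = (8−0)/(2−0) = 4
max v = 16 over t∈[4,6] → v_max = 16
check: 16·(4+2) = 96 ✓

d=96 v_max=16 a_max=4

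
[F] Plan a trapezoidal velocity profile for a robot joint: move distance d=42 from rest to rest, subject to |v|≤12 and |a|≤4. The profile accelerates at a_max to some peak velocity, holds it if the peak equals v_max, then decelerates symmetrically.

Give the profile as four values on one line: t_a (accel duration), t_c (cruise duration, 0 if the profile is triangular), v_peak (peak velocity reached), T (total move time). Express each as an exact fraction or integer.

t_a=3 t_c=1/2 v_peak=12 T=13/2

vₘ²/aₘ = 12²/4 = 36
42 ≥ 36 → trapezoidal
t_a = 12/4 = 3; v_peak = 12
d_cruise = 42 − 36 = 6; t_c = 6/12 = 1/2
T = 2·3 + 1/2 = 13/2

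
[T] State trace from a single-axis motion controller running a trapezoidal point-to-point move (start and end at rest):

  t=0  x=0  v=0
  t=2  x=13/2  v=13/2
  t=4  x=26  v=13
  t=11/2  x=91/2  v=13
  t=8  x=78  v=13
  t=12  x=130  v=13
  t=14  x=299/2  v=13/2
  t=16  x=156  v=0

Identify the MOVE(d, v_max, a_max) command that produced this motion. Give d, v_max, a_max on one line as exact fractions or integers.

d=156 v_max=13 a_max=13/4

final state: t=16, x=156, v=0 → d = 156
a_max = (13/2−0)/(2−0) = 13/4
max v = 13 over t∈[4,12] → v_max = 13
check: 13·(4+8) = 156 ✓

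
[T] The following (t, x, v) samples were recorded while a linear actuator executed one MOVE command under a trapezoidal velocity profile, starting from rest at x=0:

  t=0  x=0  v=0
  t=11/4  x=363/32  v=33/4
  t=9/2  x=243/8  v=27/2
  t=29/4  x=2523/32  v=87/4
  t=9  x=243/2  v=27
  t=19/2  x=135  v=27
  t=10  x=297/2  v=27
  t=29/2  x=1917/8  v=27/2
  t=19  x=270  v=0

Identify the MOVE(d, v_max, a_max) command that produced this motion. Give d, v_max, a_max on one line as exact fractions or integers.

d=270 v_max=27 a_max=3

final state: t=19, x=270, v=0 → d = 270
a_max = (33/4−0)/(11/4−0) = 3
max v = 27 over t∈[9,10] → v_max = 27
check: 27·(9+1) = 270 ✓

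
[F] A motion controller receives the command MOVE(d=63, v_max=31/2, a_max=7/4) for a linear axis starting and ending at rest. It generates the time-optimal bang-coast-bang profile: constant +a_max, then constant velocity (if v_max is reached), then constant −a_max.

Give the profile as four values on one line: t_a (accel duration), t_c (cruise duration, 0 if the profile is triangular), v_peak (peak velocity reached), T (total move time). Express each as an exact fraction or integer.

t_a=6 t_c=0 v_peak=21/2 T=12

vₘ²/aₘ = (31/2)²/(7/4) = 961/7
63 < 961/7 → triangular
v_peak = √(63·7/4) = √(441/4) = 21/2
t_a = (21/2)/(7/4) = 6; t_c = 0
T = 2·6 = 12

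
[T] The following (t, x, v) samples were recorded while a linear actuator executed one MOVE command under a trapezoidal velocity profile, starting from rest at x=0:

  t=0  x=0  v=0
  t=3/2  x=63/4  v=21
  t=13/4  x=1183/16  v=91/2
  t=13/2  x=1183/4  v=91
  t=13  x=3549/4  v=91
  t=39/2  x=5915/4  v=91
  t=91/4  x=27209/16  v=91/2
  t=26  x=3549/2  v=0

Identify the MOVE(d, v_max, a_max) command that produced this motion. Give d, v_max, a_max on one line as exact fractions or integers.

d=3549/2 v_max=91 a_max=14

final state: t=26, x=3549/2, v=0 → d = 3549/2
a_max = (21−0)/(3/2−0) = 14
max v = 91 over t∈[13/2,39/2] → v_max = 91
check: 91·(13/2+13) = 3549/2 ✓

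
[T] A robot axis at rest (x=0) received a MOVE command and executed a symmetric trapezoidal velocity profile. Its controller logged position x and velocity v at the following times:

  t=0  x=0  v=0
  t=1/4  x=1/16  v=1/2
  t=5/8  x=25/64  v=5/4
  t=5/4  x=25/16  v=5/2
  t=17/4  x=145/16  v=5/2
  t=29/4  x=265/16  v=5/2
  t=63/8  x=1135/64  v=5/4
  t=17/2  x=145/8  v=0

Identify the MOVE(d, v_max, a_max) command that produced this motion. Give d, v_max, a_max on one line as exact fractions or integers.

d=145/8 v_max=5/2 a_max=2

final state: t=17/2, x=145/8, v=0 → d = 145/8
a_max = (1/2−0)/(1/4−0) = 2
max v = 5/2 over t∈[5/4,29/4] → v_max = 5/2
check: 5/2·(5/4+6) = 145/8 ✓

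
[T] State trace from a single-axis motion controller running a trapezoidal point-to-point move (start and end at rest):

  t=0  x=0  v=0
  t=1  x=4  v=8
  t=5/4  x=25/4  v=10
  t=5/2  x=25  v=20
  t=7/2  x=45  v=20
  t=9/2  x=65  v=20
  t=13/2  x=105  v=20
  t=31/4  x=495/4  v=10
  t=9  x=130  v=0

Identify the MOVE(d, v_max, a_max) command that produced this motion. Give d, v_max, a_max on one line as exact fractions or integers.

d=130 v_max=20 a_max=8

final state: t=9, x=130, v=0 → d = 130
a_max = (8−0)/(1−0) = 8
max v = 20 over t∈[5/2,13/2] → v_max = 20
check: 20·(5/2+4) = 130 ✓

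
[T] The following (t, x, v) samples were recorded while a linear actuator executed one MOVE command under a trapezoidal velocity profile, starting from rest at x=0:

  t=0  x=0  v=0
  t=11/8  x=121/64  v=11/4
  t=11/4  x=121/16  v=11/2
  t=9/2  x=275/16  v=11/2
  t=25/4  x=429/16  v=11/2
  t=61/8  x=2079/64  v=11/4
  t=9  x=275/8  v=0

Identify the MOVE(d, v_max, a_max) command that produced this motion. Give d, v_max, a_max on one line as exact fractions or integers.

final state: t=9, x=275/8, v=0 → d = 275/8
a_max = (11/4−0)/(11/8−0) = 2
max v = 11/2 over t∈[11/4,25/4] → v_max = 11/2
check: 11/2·(11/4+7/2) = 275/8 ✓

d=275/8 v_max=11/2 a_max=2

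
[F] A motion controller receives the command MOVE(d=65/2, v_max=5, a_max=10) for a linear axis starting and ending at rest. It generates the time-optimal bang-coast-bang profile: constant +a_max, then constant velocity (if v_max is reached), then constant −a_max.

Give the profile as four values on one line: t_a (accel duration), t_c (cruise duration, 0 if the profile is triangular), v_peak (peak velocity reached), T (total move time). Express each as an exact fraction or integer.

(v_max)²/a_max = 5²/10 = 5/2
65/2 ≥ 5/2 so v_max reached
t_a = 5/10 = 1/2; v_peak = 5
d_cruise = 65/2 − 5/2 = 30; t_c = 30/5 = 6
T = 2·1/2 + 6 = 7

t_a=1/2 t_c=6 v_peak=5 T=7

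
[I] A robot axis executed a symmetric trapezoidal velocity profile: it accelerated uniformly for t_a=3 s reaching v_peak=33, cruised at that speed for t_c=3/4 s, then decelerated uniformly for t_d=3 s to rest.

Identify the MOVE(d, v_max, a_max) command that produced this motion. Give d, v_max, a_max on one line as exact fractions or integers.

d=495/4 v_max=33 a_max=11

a_max = 33/3 = 11
d_a = ½·33·3 = 99/2; d_c = 33·3/4 = 99/4
d = 2·99/2 + 99/4 = 495/4
t_c = 3/4 > 0 ⇒ limit active, v_max = 33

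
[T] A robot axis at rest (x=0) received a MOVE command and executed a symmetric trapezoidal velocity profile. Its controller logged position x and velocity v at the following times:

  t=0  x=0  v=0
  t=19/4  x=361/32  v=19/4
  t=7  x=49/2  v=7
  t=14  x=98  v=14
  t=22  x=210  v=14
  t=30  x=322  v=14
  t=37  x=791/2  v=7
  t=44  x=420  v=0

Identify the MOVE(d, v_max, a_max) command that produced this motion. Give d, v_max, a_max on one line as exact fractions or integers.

d=420 v_max=14 a_max=1

final state: t=44, x=420, v=0 → d = 420
a_max = (19/4−0)/(19/4−0) = 1
max v = 14 over t∈[14,30] → v_max = 14
check: 14·(14+16) = 420 ✓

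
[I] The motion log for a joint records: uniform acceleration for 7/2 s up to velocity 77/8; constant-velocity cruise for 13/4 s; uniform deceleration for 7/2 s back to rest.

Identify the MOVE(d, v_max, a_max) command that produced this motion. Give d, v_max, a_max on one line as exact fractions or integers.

a_max = (77/8)/(7/2) = 11/4
d_a = ½·77/8·7/2 = 539/32; d_c = 77/8·13/4 = 1001/32
d = 2·539/32 + 1001/32 = 2079/32
t_c = 13/4 > 0 → v_max = v_peak = 77/8

d=2079/32 v_max=77/8 a_max=11/4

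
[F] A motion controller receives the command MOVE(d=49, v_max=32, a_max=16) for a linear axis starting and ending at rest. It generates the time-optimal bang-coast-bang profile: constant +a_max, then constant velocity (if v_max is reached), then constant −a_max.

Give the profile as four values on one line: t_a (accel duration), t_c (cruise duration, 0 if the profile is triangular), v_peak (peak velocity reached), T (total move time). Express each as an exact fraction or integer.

t_a=7/4 t_c=0 v_peak=28 T=7/2

v_max²/a_max = 32²/16 = 64
49 < 64 so t_c = 0
v_peak = √(49·16) = √784 = 28
t_a = 28/16 = 7/4; t_c = 0
T = 2·7/4 = 7/2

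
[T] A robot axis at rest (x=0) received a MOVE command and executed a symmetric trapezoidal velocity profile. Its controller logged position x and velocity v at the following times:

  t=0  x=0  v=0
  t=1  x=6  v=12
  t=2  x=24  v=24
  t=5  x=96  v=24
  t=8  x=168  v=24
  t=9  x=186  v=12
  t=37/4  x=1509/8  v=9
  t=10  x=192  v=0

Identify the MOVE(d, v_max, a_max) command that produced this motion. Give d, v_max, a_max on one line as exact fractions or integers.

d=192 v_max=24 a_max=12

final state: t=10, x=192, v=0 → d = 192
a_max = (12−0)/(1−0) = 12
max v = 24 over t∈[2,8] → v_max = 24
check: 24·(2+6) = 192 ✓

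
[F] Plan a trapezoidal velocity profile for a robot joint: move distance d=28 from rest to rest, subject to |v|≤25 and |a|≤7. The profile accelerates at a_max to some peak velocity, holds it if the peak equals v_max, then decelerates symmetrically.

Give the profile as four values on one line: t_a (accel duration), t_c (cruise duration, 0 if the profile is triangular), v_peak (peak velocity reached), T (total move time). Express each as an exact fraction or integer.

(v_max)²/a_max = 25²/7 = 625/7
28 < 625/7 so t_c = 0
v_peak = √(28·7) = √196 = 14
t_a = 14/7 = 2; t_c = 0
T = 2·2 = 4

t_a=2 t_c=0 v_peak=14 T=4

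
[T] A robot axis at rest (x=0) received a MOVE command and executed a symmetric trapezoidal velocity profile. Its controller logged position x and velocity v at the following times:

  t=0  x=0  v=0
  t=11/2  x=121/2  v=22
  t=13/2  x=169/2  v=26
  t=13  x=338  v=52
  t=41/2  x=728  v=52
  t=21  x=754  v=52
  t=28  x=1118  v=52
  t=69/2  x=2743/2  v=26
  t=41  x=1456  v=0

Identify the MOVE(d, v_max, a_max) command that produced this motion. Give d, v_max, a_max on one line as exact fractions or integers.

final state: t=41, x=1456, v=0 → d = 1456
a_max = (22−0)/(11/2−0) = 4
max v = 52 over t∈[13,28] → v_max = 52
check: 52·(13+15) = 1456 ✓

d=1456 v_max=52 a_max=4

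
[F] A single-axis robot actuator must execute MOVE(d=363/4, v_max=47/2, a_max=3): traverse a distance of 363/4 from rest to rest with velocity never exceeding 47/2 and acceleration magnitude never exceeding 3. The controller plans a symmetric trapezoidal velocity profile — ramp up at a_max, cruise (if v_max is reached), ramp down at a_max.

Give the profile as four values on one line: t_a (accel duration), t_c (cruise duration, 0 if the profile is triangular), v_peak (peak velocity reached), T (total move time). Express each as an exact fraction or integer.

vₘ²/aₘ = (47/2)²/3 = 2209/12
363/4 < 2209/12 so t_c = 0
v_peak = √(363/4·3) = √(1089/4) = 33/2
t_a = (33/2)/3 = 11/2; t_c = 0
T = 2·11/2 = 11

t_a=11/2 t_c=0 v_peak=33/2 T=11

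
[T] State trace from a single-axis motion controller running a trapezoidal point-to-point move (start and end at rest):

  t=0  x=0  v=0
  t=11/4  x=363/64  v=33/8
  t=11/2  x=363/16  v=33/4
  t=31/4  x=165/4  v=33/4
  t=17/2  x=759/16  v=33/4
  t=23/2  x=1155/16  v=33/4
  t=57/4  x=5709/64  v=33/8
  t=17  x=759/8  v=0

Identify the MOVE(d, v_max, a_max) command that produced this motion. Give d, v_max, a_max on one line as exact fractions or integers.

final state: t=17, x=759/8, v=0 → d = 759/8
a_max = (33/8−0)/(11/4−0) = 3/2
max v = 33/4 over t∈[11/2,23/2] → v_max = 33/4
check: 33/4·(11/2+6) = 759/8 ✓

d=759/8 v_max=33/4 a_max=3/2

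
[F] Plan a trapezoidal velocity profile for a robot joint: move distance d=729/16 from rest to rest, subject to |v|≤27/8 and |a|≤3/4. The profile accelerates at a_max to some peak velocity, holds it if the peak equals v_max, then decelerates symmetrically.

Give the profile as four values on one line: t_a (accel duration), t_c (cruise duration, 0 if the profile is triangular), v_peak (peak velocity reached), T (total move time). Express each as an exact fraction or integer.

vₘ²/aₘ = (27/8)²/(3/4) = 243/16
729/16 ≥ 243/16 ⇒ cruise phase
t_a = (27/8)/(3/4) = 9/2; v_peak = 27/8
d_cruise = 729/16 − 243/16 = 243/8; t_c = (243/8)/(27/8) = 9
T = 2·9/2 + 9 = 18

t_a=9/2 t_c=9 v_peak=27/8 T=18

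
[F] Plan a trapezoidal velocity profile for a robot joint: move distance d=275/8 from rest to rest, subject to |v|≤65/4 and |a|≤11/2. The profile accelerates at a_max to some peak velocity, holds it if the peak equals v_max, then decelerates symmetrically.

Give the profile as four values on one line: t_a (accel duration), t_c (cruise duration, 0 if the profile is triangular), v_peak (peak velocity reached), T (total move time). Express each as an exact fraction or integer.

t_a=5/2 t_c=0 v_peak=55/4 T=5

v_max²/a_max = (65/4)²/(11/2) = 4225/88
275/8 < 4225/88 ⇒ no cruise
v_peak = √(275/8·11/2) = √(3025/16) = 55/4
t_a = (55/4)/(11/2) = 5/2; t_c = 0
T = 2·5/2 = 5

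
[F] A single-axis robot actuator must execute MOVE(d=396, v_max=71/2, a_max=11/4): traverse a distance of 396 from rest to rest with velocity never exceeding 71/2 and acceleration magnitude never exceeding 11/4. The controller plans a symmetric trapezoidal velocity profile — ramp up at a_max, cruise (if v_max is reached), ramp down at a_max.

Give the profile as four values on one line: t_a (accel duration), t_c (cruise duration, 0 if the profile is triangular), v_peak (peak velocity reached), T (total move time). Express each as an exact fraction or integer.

(v_max)²/a_max = (71/2)²/(11/4) = 5041/11
396 < 5041/11 so t_c = 0
v_peak = √(396·11/4) = √1089 = 33
t_a = 33/(11/4) = 12; t_c = 0
T = 2·12 = 24

t_a=12 t_c=0 v_peak=33 T=24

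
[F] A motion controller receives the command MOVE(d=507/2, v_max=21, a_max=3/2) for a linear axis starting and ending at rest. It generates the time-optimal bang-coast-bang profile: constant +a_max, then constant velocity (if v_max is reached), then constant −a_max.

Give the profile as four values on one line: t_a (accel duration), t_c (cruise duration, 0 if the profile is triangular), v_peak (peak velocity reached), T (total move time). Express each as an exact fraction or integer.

v_max²/a_max = 21²/(3/2) = 294
507/2 < 294 → triangular
v_peak = √(507/2·3/2) = √(1521/4) = 39/2
t_a = (39/2)/(3/2) = 13; t_c = 0
T = 2·13 = 26

t_a=13 t_c=0 v_peak=39/2 T=26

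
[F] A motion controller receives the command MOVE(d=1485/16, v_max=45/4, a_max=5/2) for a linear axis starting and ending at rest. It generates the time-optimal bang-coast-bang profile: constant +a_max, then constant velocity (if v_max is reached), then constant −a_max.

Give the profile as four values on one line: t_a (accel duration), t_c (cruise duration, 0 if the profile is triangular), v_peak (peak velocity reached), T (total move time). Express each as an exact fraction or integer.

vₘ²/aₘ = (45/4)²/(5/2) = 405/8
1485/16 ≥ 405/8 → trapezoidal
t_a = (45/4)/(5/2) = 9/2; v_peak = 45/4
d_cruise = 1485/16 − 405/8 = 675/16; t_c = (675/16)/(45/4) = 15/4
T = 2·9/2 + 15/4 = 51/4

t_a=9/2 t_c=15/4 v_peak=45/4 T=51/4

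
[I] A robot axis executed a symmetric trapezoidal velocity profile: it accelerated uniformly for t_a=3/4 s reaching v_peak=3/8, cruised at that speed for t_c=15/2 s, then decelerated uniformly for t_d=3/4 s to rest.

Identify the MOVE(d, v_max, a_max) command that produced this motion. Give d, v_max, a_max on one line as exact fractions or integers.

a_max = (3/8)/(3/4) = 1/2
d_a = ½·3/8·3/4 = 9/64; d_c = 3/8·15/2 = 45/16
d = 2·9/64 + 45/16 = 99/32
t_c = 15/2 > 0 → v_max = v_peak = 3/8

d=99/32 v_max=3/8 a_max=1/2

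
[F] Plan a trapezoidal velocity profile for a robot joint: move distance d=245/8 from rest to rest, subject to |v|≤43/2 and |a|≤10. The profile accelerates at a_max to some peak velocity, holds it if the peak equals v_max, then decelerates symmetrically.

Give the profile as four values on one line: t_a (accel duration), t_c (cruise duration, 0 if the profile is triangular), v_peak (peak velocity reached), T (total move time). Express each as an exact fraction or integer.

(v_max)²/a_max = (43/2)²/10 = 1849/40
245/8 < 1849/40 → triangular
v_peak = √(245/8·10) = √(1225/4) = 35/2
t_a = (35/2)/10 = 7/4; t_c = 0
T = 2·7/4 = 7/2

t_a=7/4 t_c=0 v_peak=35/2 T=7/2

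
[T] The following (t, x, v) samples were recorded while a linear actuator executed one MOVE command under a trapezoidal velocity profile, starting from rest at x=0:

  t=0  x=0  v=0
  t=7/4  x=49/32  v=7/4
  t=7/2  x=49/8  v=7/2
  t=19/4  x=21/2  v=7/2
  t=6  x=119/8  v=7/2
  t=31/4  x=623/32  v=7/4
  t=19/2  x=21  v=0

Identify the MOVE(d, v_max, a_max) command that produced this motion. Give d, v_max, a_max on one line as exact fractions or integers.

d=21 v_max=7/2 a_max=1

final state: t=19/2, x=21, v=0 → d = 21
a_max = (7/4−0)/(7/4−0) = 1
max v = 7/2 over t∈[7/2,6] → v_max = 7/2
check: 7/2·(7/2+5/2) = 21 ✓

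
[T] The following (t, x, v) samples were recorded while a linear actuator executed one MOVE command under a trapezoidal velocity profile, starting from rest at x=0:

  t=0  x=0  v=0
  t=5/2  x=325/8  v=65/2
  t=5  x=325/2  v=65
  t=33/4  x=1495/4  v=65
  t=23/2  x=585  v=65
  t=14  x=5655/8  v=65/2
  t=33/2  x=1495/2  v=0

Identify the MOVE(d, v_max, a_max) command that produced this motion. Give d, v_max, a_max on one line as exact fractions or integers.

final state: t=33/2, x=1495/2, v=0 → d = 1495/2
a_max = (65/2−0)/(5/2−0) = 13
max v = 65 over t∈[5,23/2] → v_max = 65
check: 65·(5+13/2) = 1495/2 ✓

d=1495/2 v_max=65 a_max=13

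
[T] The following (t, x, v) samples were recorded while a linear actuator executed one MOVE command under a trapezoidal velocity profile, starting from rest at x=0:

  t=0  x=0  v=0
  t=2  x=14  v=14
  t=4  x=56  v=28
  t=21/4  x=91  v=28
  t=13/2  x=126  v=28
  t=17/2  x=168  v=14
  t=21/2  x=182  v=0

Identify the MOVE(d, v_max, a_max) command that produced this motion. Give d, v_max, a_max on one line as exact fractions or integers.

final state: t=21/2, x=182, v=0 → d = 182
a_max = (14−0)/(2−0) = 7
max v = 28 over t∈[4,13/2] → v_max = 28
check: 28·(4+5/2) = 182 ✓

d=182 v_max=28 a_max=7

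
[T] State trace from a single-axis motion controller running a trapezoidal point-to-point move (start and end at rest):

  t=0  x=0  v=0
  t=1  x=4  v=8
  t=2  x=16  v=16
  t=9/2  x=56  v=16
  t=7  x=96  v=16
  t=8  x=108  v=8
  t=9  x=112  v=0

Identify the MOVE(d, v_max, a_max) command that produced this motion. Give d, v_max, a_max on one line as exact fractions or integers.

final state: t=9, x=112, v=0 → d = 112
a_max = (8−0)/(1−0) = 8
max v = 16 over t∈[2,7] → v_max = 16
check: 16·(2+5) = 112 ✓

d=112 v_max=16 a_max=8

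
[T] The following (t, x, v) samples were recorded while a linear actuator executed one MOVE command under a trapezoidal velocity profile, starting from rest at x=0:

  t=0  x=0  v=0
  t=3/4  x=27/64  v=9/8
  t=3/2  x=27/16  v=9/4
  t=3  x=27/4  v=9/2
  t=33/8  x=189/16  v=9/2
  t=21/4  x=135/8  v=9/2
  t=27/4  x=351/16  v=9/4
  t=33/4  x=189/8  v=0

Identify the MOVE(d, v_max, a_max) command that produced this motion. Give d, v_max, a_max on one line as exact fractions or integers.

d=189/8 v_max=9/2 a_max=3/2

final state: t=33/4, x=189/8, v=0 → d = 189/8
a_max = (9/8−0)/(3/4−0) = 3/2
max v = 9/2 over t∈[3,21/4] → v_max = 9/2
check: 9/2·(3+9/4) = 189/8 ✓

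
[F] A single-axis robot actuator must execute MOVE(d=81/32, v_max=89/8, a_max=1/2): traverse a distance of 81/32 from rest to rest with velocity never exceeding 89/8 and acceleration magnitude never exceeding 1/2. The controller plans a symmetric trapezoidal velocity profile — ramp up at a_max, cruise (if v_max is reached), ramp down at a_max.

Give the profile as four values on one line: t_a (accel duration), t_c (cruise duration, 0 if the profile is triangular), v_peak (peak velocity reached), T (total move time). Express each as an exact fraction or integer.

vₘ²/aₘ = (89/8)²/(1/2) = 7921/32
81/32 < 7921/32 ⇒ no cruise
v_peak = √(81/32·1/2) = √(81/64) = 9/8
t_a = (9/8)/(1/2) = 9/4; t_c = 0
T = 2·9/4 = 9/2

t_a=9/4 t_c=0 v_peak=9/8 T=9/2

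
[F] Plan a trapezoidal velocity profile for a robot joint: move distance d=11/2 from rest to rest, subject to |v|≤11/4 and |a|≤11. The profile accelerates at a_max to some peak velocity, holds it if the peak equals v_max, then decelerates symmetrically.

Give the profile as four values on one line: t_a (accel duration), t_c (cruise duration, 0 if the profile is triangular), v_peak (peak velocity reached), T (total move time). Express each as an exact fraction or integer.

t_a=1/4 t_c=7/4 v_peak=11/4 T=9/4

vₘ²/aₘ = (11/4)²/11 = 11/16
11/2 ≥ 11/16 ⇒ cruise phase
t_a = (11/4)/11 = 1/4; v_peak = 11/4
d_cruise = 11/2 − 11/16 = 77/16; t_c = (77/16)/(11/4) = 7/4
T = 2·1/4 + 7/4 = 9/4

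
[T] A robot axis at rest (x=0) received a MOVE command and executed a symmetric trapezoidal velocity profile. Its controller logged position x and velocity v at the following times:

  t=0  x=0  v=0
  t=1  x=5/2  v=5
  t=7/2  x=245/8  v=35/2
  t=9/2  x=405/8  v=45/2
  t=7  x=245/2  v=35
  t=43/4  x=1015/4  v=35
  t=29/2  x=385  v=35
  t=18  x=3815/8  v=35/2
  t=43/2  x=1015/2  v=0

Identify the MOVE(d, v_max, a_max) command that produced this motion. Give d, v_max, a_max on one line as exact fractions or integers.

final state: t=43/2, x=1015/2, v=0 → d = 1015/2
a_max = (5−0)/(1−0) = 5
max v = 35 over t∈[7,29/2] → v_max = 35
check: 35·(7+15/2) = 1015/2 ✓

d=1015/2 v_max=35 a_max=5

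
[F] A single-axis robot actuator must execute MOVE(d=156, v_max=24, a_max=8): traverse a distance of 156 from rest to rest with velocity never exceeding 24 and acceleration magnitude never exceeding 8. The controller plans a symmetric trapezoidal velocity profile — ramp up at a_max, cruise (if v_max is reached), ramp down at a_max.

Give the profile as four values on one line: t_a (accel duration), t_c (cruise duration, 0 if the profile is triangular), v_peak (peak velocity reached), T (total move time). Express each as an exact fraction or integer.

vₘ²/aₘ = 24²/8 = 72
156 ≥ 72 → trapezoidal
t_a = 24/8 = 3; v_peak = 24
d_cruise = 156 − 72 = 84; t_c = 84/24 = 7/2
T = 2·3 + 7/2 = 19/2

t_a=3 t_c=7/2 v_peak=24 T=19/2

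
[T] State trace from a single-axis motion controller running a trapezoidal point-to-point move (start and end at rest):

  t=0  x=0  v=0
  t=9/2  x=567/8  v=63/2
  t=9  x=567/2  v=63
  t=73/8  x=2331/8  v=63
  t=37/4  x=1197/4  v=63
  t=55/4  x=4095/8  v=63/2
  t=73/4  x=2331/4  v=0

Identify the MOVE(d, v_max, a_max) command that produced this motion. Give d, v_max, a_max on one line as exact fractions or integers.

final state: t=73/4, x=2331/4, v=0 → d = 2331/4
a_max = (63/2−0)/(9/2−0) = 7
max v = 63 over t∈[9,37/4] → v_max = 63
check: 63·(9+1/4) = 2331/4 ✓

d=2331/4 v_max=63 a_max=7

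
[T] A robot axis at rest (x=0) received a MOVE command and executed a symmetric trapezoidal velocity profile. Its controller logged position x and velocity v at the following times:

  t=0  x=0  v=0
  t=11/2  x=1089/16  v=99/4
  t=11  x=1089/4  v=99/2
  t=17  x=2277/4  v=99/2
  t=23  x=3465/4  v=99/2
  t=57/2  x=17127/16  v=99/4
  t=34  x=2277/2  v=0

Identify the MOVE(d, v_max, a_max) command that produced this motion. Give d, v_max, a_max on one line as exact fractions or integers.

final state: t=34, x=2277/2, v=0 → d = 2277/2
a_max = (99/4−0)/(11/2−0) = 9/2
max v = 99/2 over t∈[11,23] → v_max = 99/2
check: 99/2·(11+12) = 2277/2 ✓

d=2277/2 v_max=99/2 a_max=9/2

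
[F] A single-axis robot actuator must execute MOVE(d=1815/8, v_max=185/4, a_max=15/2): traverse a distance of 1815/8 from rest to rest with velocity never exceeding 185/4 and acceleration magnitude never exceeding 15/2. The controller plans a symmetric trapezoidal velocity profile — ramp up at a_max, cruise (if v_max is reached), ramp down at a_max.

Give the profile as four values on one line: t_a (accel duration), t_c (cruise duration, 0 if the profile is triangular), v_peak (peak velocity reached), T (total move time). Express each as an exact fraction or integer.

(v_max)²/a_max = (185/4)²/(15/2) = 6845/24
1815/8 < 6845/24 → triangular
v_peak = √(1815/8·15/2) = √(27225/16) = 165/4
t_a = (165/4)/(15/2) = 11/2; t_c = 0
T = 2·11/2 = 11

t_a=11/2 t_c=0 v_peak=165/4 T=11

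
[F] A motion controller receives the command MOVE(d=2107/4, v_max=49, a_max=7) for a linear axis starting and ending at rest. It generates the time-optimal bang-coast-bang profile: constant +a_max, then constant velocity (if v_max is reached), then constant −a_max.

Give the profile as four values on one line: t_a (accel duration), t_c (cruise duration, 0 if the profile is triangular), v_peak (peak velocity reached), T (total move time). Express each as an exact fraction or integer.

t_a=7 t_c=15/4 v_peak=49 T=71/4

v_max²/a_max = 49²/7 = 343
2107/4 ≥ 343 ⇒ cruise phase
t_a = 49/7 = 7; v_peak = 49
d_cruise = 2107/4 − 343 = 735/4; t_c = (735/4)/49 = 15/4
T = 2·7 + 15/4 = 71/4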